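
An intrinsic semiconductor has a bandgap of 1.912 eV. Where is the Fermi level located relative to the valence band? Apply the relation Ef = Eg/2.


Step 1: For an intrinsic semiconductor, the Fermi level sits at midgap.
Step 2: Ef = Eg / 2 = 1.912 / 2 = 0.956 eV

0.956


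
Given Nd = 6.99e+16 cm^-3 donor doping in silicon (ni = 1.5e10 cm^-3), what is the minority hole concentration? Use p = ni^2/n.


Step 1: Since Nd >> ni, n ≈ Nd = 6.99e+16 cm^-3
Step 2: p = ni^2 / n = (1.5e10)^2 / 6.99e+16
Step 3: p = 2.25e20 / 6.99e+16 = 3.22e+03 cm^-3

3.22e+03


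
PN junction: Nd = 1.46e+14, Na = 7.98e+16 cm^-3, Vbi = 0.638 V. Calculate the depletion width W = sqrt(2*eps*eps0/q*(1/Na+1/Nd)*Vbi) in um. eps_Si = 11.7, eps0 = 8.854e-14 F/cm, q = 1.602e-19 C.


Step 1: 1/Na + 1/Nd = 1/7.98e+16 + 1/1.46e+14 = 6.86185e-15
Step 2: 2*eps*eps0/q = 2*11.7*8.854e-14/1.602e-19 = 1.293281e+07
Step 3: W^2 = 1.293281e+07 * 6.86185e-15 * 0.638 = 5.66180e-08
Step 4: W = sqrt(5.66180e-08) = 2.379e-04 cm = 2.379 um

2.379


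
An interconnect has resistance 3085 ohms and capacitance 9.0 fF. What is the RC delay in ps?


Step 1: tau = R * C
Step 2: tau = 3085 * 9.0 fF = 3085 * 9.0e-15 F
Step 3: tau = 2.7765e-11 s = 27.765 ps

27.765


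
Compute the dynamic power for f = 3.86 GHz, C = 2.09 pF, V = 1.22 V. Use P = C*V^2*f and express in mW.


Step 1: V^2 = 1.22^2 = 1.4884 V^2
Step 2: P = C*V^2*f = 2.09e-12 F * 1.4884 * 3.86e9 Hz
Step 3: P = 1.200751816e-02 W
Step 4: P = 12.008 mW

12.008


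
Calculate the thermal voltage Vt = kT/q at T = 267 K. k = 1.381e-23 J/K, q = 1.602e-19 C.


Step 1: kT = 1.381e-23 * 267 = 3.68727e-21 J
Step 2: Vt = kT/q = 3.68727e-21 / 1.602e-19
Step 3: Vt = 0.02302 V

0.02302


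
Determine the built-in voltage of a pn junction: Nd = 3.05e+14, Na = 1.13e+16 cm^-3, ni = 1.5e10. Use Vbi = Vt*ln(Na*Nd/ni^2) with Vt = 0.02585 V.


Step 1: Compute Na*Nd/ni^2 = 1.13e+16 * 3.05e+14 / (1.5e10)^2 = 1.5318e+10
Step 2: ln(1.5318e+10) = 23.4523
Step 3: Vbi = 0.02585 * 23.4523 = 0.606 V

0.606


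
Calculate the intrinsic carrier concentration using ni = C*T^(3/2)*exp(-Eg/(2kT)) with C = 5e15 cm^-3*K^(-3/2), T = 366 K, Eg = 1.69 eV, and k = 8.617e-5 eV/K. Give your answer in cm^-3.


Step 1: Compute kT = 8.617e-5 * 366 = 0.03153822 eV
Step 2: Exponent = -Eg/(2kT) = -1.69/(2*0.03153822) = -26.79289
Step 3: T^(3/2) = 366^1.5 = 7001.99
Step 4: ni = 5e15 * 7001.99 * exp(-26.79289) = 8.09e+07 cm^-3

8.09e+07


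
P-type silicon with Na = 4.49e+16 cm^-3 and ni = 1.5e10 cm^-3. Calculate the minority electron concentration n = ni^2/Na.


Step 1: Majority hole concentration p ≈ Na = 4.49e+16 cm^-3
Step 2: n = ni^2 / Na = (1.5e10)^2 / 4.49e+16
Step 3: n = 5.01e+03 cm^-3

5.01e+03


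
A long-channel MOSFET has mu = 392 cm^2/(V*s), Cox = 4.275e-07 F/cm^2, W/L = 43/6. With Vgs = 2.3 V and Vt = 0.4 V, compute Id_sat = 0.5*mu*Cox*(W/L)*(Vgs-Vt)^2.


Step 1: Overdrive voltage Vov = Vgs - Vt = 2.3 - 0.4 = 1.9 V
Step 2: W/L = 43/6 = 7.16667
Step 3: Id = 0.5 * 392 * 4.275e-07 * 7.16667 * 1.9^2
Step 4: Id = 2.17e-03 A

2.17e-03


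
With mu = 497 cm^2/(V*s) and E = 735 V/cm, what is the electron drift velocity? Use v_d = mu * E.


Step 1: v_d = mu * E
Step 2: v_d = 497 * 735 = 365295
Step 3: v_d = 3.65e+05 cm/s

3.65e+05


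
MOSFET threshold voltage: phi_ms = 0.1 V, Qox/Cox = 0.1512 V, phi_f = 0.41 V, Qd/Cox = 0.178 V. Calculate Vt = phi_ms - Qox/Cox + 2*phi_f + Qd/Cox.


Step 1: Vt = phi_ms - Qox/Cox + 2*phi_f + Qd/Cox
Step 2: Vt = 0.1 - 0.1512 + 2*0.41 + 0.178
Step 3: Vt = 0.1 - 0.1512 + 0.82 + 0.178
Step 4: Vt = 0.9468 V

0.9468


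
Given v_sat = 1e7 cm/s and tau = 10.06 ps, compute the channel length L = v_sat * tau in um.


Step 1: tau in seconds = 10.06 ps * 1e-12 = 1.0060e-11 s
Step 2: L = v_sat * tau = 1e7 * 1.0060e-11 = 1.0060e-04 cm
Step 3: L in um = 1.0060e-04 * 1e4 = 1.006 um

1.006


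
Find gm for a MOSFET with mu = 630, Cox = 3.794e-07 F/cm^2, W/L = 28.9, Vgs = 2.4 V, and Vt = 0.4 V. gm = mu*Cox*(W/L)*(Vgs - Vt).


Step 1: Vov = Vgs - Vt = 2.4 - 0.4 = 2.0 V
Step 2: gm = mu * Cox * (W/L) * Vov
Step 3: gm = 630 * 3.794e-07 * 28.9 * 2.0 = 1.38e-02 S

1.38e-02


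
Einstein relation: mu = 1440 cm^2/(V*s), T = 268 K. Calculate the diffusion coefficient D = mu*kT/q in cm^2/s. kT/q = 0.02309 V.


Step 1: D = mu * (kT/q)
Step 2: D = 1440 * 0.02309
Step 3: D = 33.25 cm^2/s

33.25


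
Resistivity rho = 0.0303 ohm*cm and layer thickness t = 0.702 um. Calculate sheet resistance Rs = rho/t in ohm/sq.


Step 1: Convert thickness to cm: t = 0.702 um = 7.0200e-05 cm
Step 2: Rs = rho / t = 0.0303 / 7.0200e-05
Step 3: Rs = 431.6 ohm/sq

431.6


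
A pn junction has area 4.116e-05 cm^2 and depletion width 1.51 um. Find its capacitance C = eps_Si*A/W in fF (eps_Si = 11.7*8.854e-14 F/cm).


Step 1: eps_Si = 11.7 * 8.854e-14 = 1.035918e-12 F/cm
Step 2: W in cm = 1.51 * 1e-4 = 1.51e-04 cm
Step 3: C = 1.035918e-12 * 4.116e-05 / 1.51e-04 = 2.823734e-13 F
Step 4: C = 282.37 fF

282.37


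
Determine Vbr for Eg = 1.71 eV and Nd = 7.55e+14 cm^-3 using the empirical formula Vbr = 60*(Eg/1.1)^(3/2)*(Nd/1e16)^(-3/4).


Step 1: Eg/1.1 = 1.71/1.1 = 1.554545
Step 2: (Eg/1.1)^1.5 = 1.554545^1.5 = 1.938228
Step 3: (Nd/1e16)^(-0.75) = (0.0755)^(-0.75) = 6.942882
Step 4: Vbr = 60 * 1.938228 * 6.942882 = 807.4 V

807.4


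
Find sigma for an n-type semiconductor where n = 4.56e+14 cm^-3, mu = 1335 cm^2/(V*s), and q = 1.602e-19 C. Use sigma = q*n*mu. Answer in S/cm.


Step 1: sigma = q * n * mu
Step 2: sigma = 1.602e-19 * 4.56e+14 * 1335
Step 3: sigma = 9.752e-02 S/cm

9.752e-02


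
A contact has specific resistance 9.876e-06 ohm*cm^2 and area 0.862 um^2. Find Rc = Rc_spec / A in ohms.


Step 1: Convert area to cm^2: 0.862 um^2 = 8.6200e-09 cm^2
Step 2: Rc = Rc_spec / A = 9.876e-06 / 8.6200e-09
Step 3: Rc = 1.15e+03 ohms

1.15e+03


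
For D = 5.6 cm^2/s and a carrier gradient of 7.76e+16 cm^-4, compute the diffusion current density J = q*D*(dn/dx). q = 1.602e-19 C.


Step 1: J = q * D * (dn/dx)
Step 2: J = 1.602e-19 * 5.6 * 7.76e+16
Step 3: J = 6.96e-02 A/cm^2

6.96e-02


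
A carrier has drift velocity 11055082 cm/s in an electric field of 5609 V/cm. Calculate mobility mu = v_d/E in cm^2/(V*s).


Step 1: mu = v_d / E
Step 2: mu = 11055082 / 5609
Step 3: mu = 1970.95 cm^2/(V*s)

1970.95


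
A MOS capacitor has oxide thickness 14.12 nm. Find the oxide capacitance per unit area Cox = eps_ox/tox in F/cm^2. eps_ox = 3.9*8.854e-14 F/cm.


Step 1: eps_ox = 3.9 * 8.854e-14 = 3.45306e-13 F/cm
Step 2: tox in cm = 14.12 nm * 1e-7 = 1.4120e-06 cm
Step 3: Cox = 3.45306e-13 / 1.4120e-06 = 2.45e-07 F/cm^2

2.45e-07


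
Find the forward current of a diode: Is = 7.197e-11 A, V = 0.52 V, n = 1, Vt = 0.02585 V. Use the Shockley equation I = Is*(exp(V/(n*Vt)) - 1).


Step 1: V/(n*Vt) = 0.52/(1*0.02585) = 20.1161
Step 2: exp(20.1161) = 5.4489e+08
Step 3: I = 7.197e-11 * (5.4489e+08 - 1) = 3.92e-02 A

3.92e-02


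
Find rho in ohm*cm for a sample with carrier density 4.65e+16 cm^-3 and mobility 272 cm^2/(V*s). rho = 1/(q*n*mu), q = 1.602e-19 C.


Step 1: sigma = q * n * mu = 1.602e-19 * 4.65e+16 * 272 = 2.02621e+00 S/cm
Step 2: rho = 1 / sigma = 1 / 2.02621e+00 = 0.4935 ohm*cm

0.4935


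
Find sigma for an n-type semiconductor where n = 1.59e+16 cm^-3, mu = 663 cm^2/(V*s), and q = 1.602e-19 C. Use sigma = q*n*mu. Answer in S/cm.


Step 1: sigma = q * n * mu
Step 2: sigma = 1.602e-19 * 1.59e+16 * 663
Step 3: sigma = 1.689e+00 S/cm

1.689e+00


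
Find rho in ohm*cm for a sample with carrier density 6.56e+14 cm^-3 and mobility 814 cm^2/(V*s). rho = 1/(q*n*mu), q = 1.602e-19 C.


Step 1: sigma = q * n * mu = 1.602e-19 * 6.56e+14 * 814 = 8.55442e-02 S/cm
Step 2: rho = 1 / sigma = 1 / 8.55442e-02 = 11.69 ohm*cm

11.69


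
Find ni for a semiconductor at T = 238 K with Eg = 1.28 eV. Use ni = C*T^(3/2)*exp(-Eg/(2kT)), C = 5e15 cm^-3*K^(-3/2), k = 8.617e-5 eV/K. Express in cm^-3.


Step 1: Compute kT = 8.617e-5 * 238 = 0.02050846 eV
Step 2: Exponent = -Eg/(2kT) = -1.28/(2*0.02050846) = -31.20663
Step 3: T^(3/2) = 238^1.5 = 3671.69
Step 4: ni = 5e15 * 3671.69 * exp(-31.20663) = 5.14e+05 cm^-3

5.14e+05


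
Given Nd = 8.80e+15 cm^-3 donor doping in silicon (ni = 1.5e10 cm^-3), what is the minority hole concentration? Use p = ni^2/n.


Step 1: Since Nd >> ni, n ≈ Nd = 8.80e+15 cm^-3
Step 2: p = ni^2 / n = (1.5e10)^2 / 8.80e+15
Step 3: p = 2.25e20 / 8.80e+15 = 2.56e+04 cm^-3

2.56e+04


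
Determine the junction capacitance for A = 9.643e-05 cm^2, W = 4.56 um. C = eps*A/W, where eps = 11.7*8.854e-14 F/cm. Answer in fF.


Step 1: eps_Si = 11.7 * 8.854e-14 = 1.035918e-12 F/cm
Step 2: W in cm = 4.56 * 1e-4 = 4.56e-04 cm
Step 3: C = 1.035918e-12 * 9.643e-05 / 4.56e-04 = 2.190649e-13 F
Step 4: C = 219.06 fF

219.06


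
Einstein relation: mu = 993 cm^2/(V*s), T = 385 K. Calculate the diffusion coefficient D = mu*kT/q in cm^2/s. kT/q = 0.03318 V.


Step 1: D = mu * (kT/q)
Step 2: D = 993 * 0.03318
Step 3: D = 32.95 cm^2/s

32.95


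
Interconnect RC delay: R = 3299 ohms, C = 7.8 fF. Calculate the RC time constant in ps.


Step 1: tau = R * C
Step 2: tau = 3299 * 7.8 fF = 3299 * 7.8e-15 F
Step 3: tau = 2.57322e-11 s = 25.7322 ps

25.7322


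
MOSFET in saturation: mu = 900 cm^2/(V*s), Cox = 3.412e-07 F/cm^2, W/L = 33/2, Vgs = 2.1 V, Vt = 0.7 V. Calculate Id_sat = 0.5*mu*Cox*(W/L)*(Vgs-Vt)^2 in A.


Step 1: Overdrive voltage Vov = Vgs - Vt = 2.1 - 0.7 = 1.4 V
Step 2: W/L = 33/2 = 16.5
Step 3: Id = 0.5 * 900 * 3.412e-07 * 16.5 * 1.4^2
Step 4: Id = 4.97e-03 A

4.97e-03


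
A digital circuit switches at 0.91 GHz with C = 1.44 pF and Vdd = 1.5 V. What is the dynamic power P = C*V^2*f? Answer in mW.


Step 1: V^2 = 1.5^2 = 2.25 V^2
Step 2: P = C*V^2*f = 1.44e-12 F * 2.25 * 0.91e9 Hz
Step 3: P = 2.9484e-03 W
Step 4: P = 2.948 mW

2.948


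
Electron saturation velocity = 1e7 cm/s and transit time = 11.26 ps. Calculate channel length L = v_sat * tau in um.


Step 1: tau in seconds = 11.26 ps * 1e-12 = 1.1260e-11 s
Step 2: L = v_sat * tau = 1e7 * 1.1260e-11 = 1.1260e-04 cm
Step 3: L in um = 1.1260e-04 * 1e4 = 1.126 um

1.126


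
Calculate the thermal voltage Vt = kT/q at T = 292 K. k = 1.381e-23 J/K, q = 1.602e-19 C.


Step 1: kT = 1.381e-23 * 292 = 4.03252e-21 J
Step 2: Vt = kT/q = 4.03252e-21 / 1.602e-19
Step 3: Vt = 0.02517 V

0.02517


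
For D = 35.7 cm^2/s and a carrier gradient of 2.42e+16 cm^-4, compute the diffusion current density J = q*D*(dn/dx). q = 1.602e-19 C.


Step 1: J = q * D * (dn/dx)
Step 2: J = 1.602e-19 * 35.7 * 2.42e+16
Step 3: J = 1.38e-01 A/cm^2

1.38e-01


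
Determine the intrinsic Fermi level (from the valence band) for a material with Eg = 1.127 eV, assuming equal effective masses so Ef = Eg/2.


Step 1: For an intrinsic semiconductor, the Fermi level sits at midgap.
Step 2: Ef = Eg / 2 = 1.127 / 2 = 0.5635 eV

0.5635


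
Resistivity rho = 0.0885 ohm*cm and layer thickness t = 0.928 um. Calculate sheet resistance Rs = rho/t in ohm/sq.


Step 1: Convert thickness to cm: t = 0.928 um = 9.2800e-05 cm
Step 2: Rs = rho / t = 0.0885 / 9.2800e-05
Step 3: Rs = 953.7 ohm/sq

953.7


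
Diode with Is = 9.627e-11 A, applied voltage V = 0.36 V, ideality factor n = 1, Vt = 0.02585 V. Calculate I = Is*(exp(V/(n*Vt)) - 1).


Step 1: V/(n*Vt) = 0.36/(1*0.02585) = 13.9265
Step 2: exp(13.9265) = 1.1174e+06
Step 3: I = 9.627e-11 * (1.1174e+06 - 1) = 1.08e-04 A

1.08e-04


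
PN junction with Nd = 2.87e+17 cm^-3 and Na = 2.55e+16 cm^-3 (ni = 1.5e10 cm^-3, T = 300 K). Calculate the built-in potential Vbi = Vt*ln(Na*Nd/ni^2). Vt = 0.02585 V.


Step 1: Compute Na*Nd/ni^2 = 2.55e+16 * 2.87e+17 / (1.5e10)^2 = 3.2527e+13
Step 2: ln(3.2527e+13) = 31.1131
Step 3: Vbi = 0.02585 * 31.1131 = 0.804 V

0.804


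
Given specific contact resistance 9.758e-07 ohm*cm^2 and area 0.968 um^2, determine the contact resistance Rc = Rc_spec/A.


Step 1: Convert area to cm^2: 0.968 um^2 = 9.6800e-09 cm^2
Step 2: Rc = Rc_spec / A = 9.758e-07 / 9.6800e-09
Step 3: Rc = 1.01e+02 ohms

1.01e+02


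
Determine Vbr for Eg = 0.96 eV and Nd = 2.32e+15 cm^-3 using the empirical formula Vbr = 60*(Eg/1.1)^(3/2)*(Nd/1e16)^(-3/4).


Step 1: Eg/1.1 = 0.96/1.1 = 0.872727
Step 2: (Eg/1.1)^1.5 = 0.872727^1.5 = 0.815300
Step 3: (Nd/1e16)^(-0.75) = (0.232)^(-0.75) = 2.991466
Step 4: Vbr = 60 * 0.815300 * 2.991466 = 146.3 V

146.3


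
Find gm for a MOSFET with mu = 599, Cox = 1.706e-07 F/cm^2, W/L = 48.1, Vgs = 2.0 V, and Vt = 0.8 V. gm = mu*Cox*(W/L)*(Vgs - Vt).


Step 1: Vov = Vgs - Vt = 2.0 - 0.8 = 1.2 V
Step 2: gm = mu * Cox * (W/L) * Vov
Step 3: gm = 599 * 1.706e-07 * 48.1 * 1.2 = 5.90e-03 S

5.90e-03


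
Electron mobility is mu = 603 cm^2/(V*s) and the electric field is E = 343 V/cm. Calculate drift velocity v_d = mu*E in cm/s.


Step 1: v_d = mu * E
Step 2: v_d = 603 * 343 = 206829
Step 3: v_d = 2.07e+05 cm/s

2.07e+05


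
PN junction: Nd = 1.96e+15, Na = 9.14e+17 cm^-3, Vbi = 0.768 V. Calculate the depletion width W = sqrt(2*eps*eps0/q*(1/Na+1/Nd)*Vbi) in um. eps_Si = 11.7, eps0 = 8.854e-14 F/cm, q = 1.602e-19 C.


Step 1: 1/Na + 1/Nd = 1/9.14e+17 + 1/1.96e+15 = 5.11298e-16
Step 2: 2*eps*eps0/q = 2*11.7*8.854e-14/1.602e-19 = 1.293281e+07
Step 3: W^2 = 1.293281e+07 * 5.11298e-16 * 0.768 = 5.07842e-09
Step 4: W = sqrt(5.07842e-09) = 7.126e-05 cm = 0.7126 um

0.7126


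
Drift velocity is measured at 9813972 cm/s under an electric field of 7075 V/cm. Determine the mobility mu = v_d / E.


Step 1: mu = v_d / E
Step 2: mu = 9813972 / 7075
Step 3: mu = 1387.13 cm^2/(V*s)

1387.13


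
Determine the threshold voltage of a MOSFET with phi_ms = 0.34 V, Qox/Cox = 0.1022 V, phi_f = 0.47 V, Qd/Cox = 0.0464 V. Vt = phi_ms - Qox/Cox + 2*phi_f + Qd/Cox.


Step 1: Vt = phi_ms - Qox/Cox + 2*phi_f + Qd/Cox
Step 2: Vt = 0.34 - 0.1022 + 2*0.47 + 0.0464
Step 3: Vt = 0.34 - 0.1022 + 0.94 + 0.0464
Step 4: Vt = 1.2242 V

1.2242


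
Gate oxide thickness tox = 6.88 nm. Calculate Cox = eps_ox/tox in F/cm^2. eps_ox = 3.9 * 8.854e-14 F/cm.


Step 1: eps_ox = 3.9 * 8.854e-14 = 3.45306e-13 F/cm
Step 2: tox in cm = 6.88 nm * 1e-7 = 6.8800e-07 cm
Step 3: Cox = 3.45306e-13 / 6.8800e-07 = 5.02e-07 F/cm^2

5.02e-07


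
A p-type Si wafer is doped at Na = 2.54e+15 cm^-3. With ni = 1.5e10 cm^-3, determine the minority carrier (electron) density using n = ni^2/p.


Step 1: Majority hole concentration p ≈ Na = 2.54e+15 cm^-3
Step 2: n = ni^2 / Na = (1.5e10)^2 / 2.54e+15
Step 3: n = 8.86e+04 cm^-3

8.86e+04


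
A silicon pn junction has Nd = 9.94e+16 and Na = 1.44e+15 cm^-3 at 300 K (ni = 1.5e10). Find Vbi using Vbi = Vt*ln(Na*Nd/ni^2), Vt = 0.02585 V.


Step 1: Compute Na*Nd/ni^2 = 1.44e+15 * 9.94e+16 / (1.5e10)^2 = 6.3616e+11
Step 2: ln(6.3616e+11) = 27.1787
Step 3: Vbi = 0.02585 * 27.1787 = 0.703 V

0.703


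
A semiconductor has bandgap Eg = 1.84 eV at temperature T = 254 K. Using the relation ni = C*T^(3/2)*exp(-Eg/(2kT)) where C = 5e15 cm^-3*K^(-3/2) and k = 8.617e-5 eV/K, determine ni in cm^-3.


Step 1: Compute kT = 8.617e-5 * 254 = 0.02188718 eV
Step 2: Exponent = -Eg/(2kT) = -1.84/(2*0.02188718) = -42.03374
Step 3: T^(3/2) = 254^1.5 = 4048.09
Step 4: ni = 5e15 * 4048.09 * exp(-42.03374) = 1.13e+01 cm^-3

1.13e+01


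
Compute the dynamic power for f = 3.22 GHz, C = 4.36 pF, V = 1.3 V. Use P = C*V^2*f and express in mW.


Step 1: V^2 = 1.3^2 = 1.69 V^2
Step 2: P = C*V^2*f = 4.36e-12 F * 1.69 * 3.22e9 Hz
Step 3: P = 2.3726248e-02 W
Step 4: P = 23.726 mW

23.726


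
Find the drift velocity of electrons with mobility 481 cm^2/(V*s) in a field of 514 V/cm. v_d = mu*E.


Step 1: v_d = mu * E
Step 2: v_d = 481 * 514 = 247234
Step 3: v_d = 2.47e+05 cm/s

2.47e+05


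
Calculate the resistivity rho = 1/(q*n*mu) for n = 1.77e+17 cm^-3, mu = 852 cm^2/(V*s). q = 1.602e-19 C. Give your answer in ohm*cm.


Step 1: sigma = q * n * mu = 1.602e-19 * 1.77e+17 * 852 = 2.41588e+01 S/cm
Step 2: rho = 1 / sigma = 1 / 2.41588e+01 = 0.04139 ohm*cm

0.04139


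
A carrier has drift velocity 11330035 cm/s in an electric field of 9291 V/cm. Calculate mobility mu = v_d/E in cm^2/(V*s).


Step 1: mu = v_d / E
Step 2: mu = 11330035 / 9291
Step 3: mu = 1219.46 cm^2/(V*s)

1219.46


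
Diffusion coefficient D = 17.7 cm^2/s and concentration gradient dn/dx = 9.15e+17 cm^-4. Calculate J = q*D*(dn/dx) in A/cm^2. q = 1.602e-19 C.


Step 1: J = q * D * (dn/dx)
Step 2: J = 1.602e-19 * 17.7 * 9.15e+17
Step 3: J = 2.59e+00 A/cm^2

2.59e+00


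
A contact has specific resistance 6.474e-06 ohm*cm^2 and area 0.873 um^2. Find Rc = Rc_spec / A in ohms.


Step 1: Convert area to cm^2: 0.873 um^2 = 8.7300e-09 cm^2
Step 2: Rc = Rc_spec / A = 6.474e-06 / 8.7300e-09
Step 3: Rc = 7.42e+02 ohms

7.42e+02


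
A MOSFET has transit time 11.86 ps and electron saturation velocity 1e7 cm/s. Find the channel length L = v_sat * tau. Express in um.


Step 1: tau in seconds = 11.86 ps * 1e-12 = 1.1860e-11 s
Step 2: L = v_sat * tau = 1e7 * 1.1860e-11 = 1.1860e-04 cm
Step 3: L in um = 1.1860e-04 * 1e4 = 1.186 um

1.186


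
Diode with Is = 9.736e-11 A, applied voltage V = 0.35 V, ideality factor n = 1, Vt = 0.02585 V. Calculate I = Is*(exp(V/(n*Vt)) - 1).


Step 1: V/(n*Vt) = 0.35/(1*0.02585) = 13.5397
Step 2: exp(13.5397) = 7.5896e+05
Step 3: I = 9.736e-11 * (7.5896e+05 - 1) = 7.39e-05 A

7.39e-05


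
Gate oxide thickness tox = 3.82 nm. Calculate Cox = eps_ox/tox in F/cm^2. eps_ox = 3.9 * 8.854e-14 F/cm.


Step 1: eps_ox = 3.9 * 8.854e-14 = 3.45306e-13 F/cm
Step 2: tox in cm = 3.82 nm * 1e-7 = 3.8200e-07 cm
Step 3: Cox = 3.45306e-13 / 3.8200e-07 = 9.04e-07 F/cm^2

9.04e-07


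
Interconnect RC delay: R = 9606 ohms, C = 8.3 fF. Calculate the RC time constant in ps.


Step 1: tau = R * C
Step 2: tau = 9606 * 8.3 fF = 9606 * 8.3e-15 F
Step 3: tau = 7.97298e-11 s = 79.7298 ps

79.7298


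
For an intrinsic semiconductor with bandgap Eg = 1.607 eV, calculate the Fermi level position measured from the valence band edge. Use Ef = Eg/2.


Step 1: For an intrinsic semiconductor, the Fermi level sits at midgap.
Step 2: Ef = Eg / 2 = 1.607 / 2 = 0.8035 eV

0.8035


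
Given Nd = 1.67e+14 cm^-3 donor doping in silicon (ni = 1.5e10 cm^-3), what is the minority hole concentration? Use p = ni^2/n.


Step 1: Since Nd >> ni, n ≈ Nd = 1.67e+14 cm^-3
Step 2: p = ni^2 / n = (1.5e10)^2 / 1.67e+14
Step 3: p = 2.25e20 / 1.67e+14 = 1.35e+06 cm^-3

1.35e+06


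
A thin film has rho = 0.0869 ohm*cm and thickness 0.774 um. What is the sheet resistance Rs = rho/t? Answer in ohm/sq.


Step 1: Convert thickness to cm: t = 0.774 um = 7.7400e-05 cm
Step 2: Rs = rho / t = 0.0869 / 7.7400e-05
Step 3: Rs = 1122.7 ohm/sq

1122.7


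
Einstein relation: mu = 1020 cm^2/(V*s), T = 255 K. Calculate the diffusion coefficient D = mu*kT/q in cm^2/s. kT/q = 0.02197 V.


Step 1: D = mu * (kT/q)
Step 2: D = 1020 * 0.02197
Step 3: D = 22.41 cm^2/s

22.41


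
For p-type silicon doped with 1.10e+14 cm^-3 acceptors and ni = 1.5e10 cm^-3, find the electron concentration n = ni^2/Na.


Step 1: Majority hole concentration p ≈ Na = 1.10e+14 cm^-3
Step 2: n = ni^2 / Na = (1.5e10)^2 / 1.10e+14
Step 3: n = 2.05e+06 cm^-3

2.05e+06


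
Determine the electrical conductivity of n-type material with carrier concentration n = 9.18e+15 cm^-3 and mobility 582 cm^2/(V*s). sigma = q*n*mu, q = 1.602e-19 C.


Step 1: sigma = q * n * mu
Step 2: sigma = 1.602e-19 * 9.18e+15 * 582
Step 3: sigma = 8.559e-01 S/cm

8.559e-01


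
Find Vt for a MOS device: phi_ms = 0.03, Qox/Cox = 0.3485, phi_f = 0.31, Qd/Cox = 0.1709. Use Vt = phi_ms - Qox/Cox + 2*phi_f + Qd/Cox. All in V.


Step 1: Vt = phi_ms - Qox/Cox + 2*phi_f + Qd/Cox
Step 2: Vt = 0.03 - 0.3485 + 2*0.31 + 0.1709
Step 3: Vt = 0.03 - 0.3485 + 0.62 + 0.1709
Step 4: Vt = 0.4724 V

0.4724


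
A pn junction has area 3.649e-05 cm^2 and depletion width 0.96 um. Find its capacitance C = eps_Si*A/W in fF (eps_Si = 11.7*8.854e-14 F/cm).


Step 1: eps_Si = 11.7 * 8.854e-14 = 1.035918e-12 F/cm
Step 2: W in cm = 0.96 * 1e-4 = 9.60e-05 cm
Step 3: C = 1.035918e-12 * 3.649e-05 / 9.60e-05 = 3.937567e-13 F
Step 4: C = 393.76 fF

393.76


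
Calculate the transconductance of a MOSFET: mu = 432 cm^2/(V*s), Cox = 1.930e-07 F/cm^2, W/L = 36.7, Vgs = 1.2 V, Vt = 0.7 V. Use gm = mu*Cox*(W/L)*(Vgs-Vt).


Step 1: Vov = Vgs - Vt = 1.2 - 0.7 = 0.5 V
Step 2: gm = mu * Cox * (W/L) * Vov
Step 3: gm = 432 * 1.930e-07 * 36.7 * 0.5 = 1.53e-03 S

1.53e-03


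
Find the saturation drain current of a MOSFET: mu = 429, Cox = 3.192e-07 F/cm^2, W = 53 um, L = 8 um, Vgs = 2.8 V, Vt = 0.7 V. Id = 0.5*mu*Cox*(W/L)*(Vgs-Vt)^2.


Step 1: Overdrive voltage Vov = Vgs - Vt = 2.8 - 0.7 = 2.1 V
Step 2: W/L = 53/8 = 6.625
Step 3: Id = 0.5 * 429 * 3.192e-07 * 6.625 * 2.1^2
Step 4: Id = 2.00e-03 A

2.00e-03


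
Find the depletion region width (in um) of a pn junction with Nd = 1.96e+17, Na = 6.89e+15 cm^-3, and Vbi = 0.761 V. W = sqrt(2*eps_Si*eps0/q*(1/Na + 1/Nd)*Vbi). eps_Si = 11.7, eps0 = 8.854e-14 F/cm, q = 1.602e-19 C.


Step 1: 1/Na + 1/Nd = 1/6.89e+15 + 1/1.96e+17 = 1.50240e-16
Step 2: 2*eps*eps0/q = 2*11.7*8.854e-14/1.602e-19 = 1.293281e+07
Step 3: W^2 = 1.293281e+07 * 1.50240e-16 * 0.761 = 1.47864e-09
Step 4: W = sqrt(1.47864e-09) = 3.845e-05 cm = 0.3845 um

0.3845


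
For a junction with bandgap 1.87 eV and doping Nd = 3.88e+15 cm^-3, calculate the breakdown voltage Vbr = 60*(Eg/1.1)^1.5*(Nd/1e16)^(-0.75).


Step 1: Eg/1.1 = 1.87/1.1 = 1.700000
Step 2: (Eg/1.1)^1.5 = 1.700000^1.5 = 2.216529
Step 3: (Nd/1e16)^(-0.75) = (0.388)^(-0.75) = 2.034118
Step 4: Vbr = 60 * 2.216529 * 2.034118 = 270.5 V

270.5


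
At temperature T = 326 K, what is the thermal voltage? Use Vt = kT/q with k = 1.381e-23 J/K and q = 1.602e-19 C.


Step 1: kT = 1.381e-23 * 326 = 4.50206e-21 J
Step 2: Vt = kT/q = 4.50206e-21 / 1.602e-19
Step 3: Vt = 0.0281 V

0.0281


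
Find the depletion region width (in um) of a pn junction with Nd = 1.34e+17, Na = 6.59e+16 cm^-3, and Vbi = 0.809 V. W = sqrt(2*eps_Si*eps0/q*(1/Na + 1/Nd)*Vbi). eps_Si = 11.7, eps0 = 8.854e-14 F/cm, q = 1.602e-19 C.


Step 1: 1/Na + 1/Nd = 1/6.59e+16 + 1/1.34e+17 = 2.26372e-17
Step 2: 2*eps*eps0/q = 2*11.7*8.854e-14/1.602e-19 = 1.293281e+07
Step 3: W^2 = 1.293281e+07 * 2.26372e-17 * 0.809 = 2.36845e-10
Step 4: W = sqrt(2.36845e-10) = 1.539e-05 cm = 0.1539 um

0.1539


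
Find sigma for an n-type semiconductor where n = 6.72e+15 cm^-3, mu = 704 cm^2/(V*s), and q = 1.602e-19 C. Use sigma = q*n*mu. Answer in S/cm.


Step 1: sigma = q * n * mu
Step 2: sigma = 1.602e-19 * 6.72e+15 * 704
Step 3: sigma = 7.579e-01 S/cm

7.579e-01


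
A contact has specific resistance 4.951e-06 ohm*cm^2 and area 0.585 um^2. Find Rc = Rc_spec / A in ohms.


Step 1: Convert area to cm^2: 0.585 um^2 = 5.8500e-09 cm^2
Step 2: Rc = Rc_spec / A = 4.951e-06 / 5.8500e-09
Step 3: Rc = 8.46e+02 ohms

8.46e+02


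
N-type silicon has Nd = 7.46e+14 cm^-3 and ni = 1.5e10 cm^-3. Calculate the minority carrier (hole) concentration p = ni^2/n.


Step 1: Since Nd >> ni, n ≈ Nd = 7.46e+14 cm^-3
Step 2: p = ni^2 / n = (1.5e10)^2 / 7.46e+14
Step 3: p = 2.25e20 / 7.46e+14 = 3.02e+05 cm^-3

3.02e+05


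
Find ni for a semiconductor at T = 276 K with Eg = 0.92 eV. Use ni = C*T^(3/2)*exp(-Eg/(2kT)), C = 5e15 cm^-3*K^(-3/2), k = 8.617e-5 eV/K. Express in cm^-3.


Step 1: Compute kT = 8.617e-5 * 276 = 0.02378292 eV
Step 2: Exponent = -Eg/(2kT) = -0.92/(2*0.02378292) = -19.34161
Step 3: T^(3/2) = 276^1.5 = 4585.26
Step 4: ni = 5e15 * 4585.26 * exp(-19.34161) = 9.13e+10 cm^-3

9.13e+10


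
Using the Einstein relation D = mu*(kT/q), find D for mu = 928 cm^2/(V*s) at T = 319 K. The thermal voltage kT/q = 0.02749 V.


Step 1: D = mu * (kT/q)
Step 2: D = 928 * 0.02749
Step 3: D = 25.51 cm^2/s

25.51


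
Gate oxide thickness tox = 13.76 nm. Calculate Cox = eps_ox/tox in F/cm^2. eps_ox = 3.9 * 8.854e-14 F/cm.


Step 1: eps_ox = 3.9 * 8.854e-14 = 3.45306e-13 F/cm
Step 2: tox in cm = 13.76 nm * 1e-7 = 1.3760e-06 cm
Step 3: Cox = 3.45306e-13 / 1.3760e-06 = 2.51e-07 F/cm^2

2.51e-07


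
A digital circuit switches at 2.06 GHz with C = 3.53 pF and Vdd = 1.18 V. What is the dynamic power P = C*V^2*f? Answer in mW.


Step 1: V^2 = 1.18^2 = 1.3924 V^2
Step 2: P = C*V^2*f = 3.53e-12 F * 1.3924 * 2.06e9 Hz
Step 3: P = 1.012525432e-02 W
Step 4: P = 10.125 mW

10.125


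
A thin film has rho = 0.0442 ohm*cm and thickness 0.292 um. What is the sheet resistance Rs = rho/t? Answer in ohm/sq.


Step 1: Convert thickness to cm: t = 0.292 um = 2.9200e-05 cm
Step 2: Rs = rho / t = 0.0442 / 2.9200e-05
Step 3: Rs = 1513.7 ohm/sq

1513.7


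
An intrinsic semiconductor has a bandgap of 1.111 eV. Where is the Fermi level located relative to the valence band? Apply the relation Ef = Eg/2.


Step 1: For an intrinsic semiconductor, the Fermi level sits at midgap.
Step 2: Ef = Eg / 2 = 1.111 / 2 = 0.5555 eV

0.5555


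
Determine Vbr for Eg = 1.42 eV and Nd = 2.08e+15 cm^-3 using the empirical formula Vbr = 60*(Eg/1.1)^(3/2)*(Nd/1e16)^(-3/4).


Step 1: Eg/1.1 = 1.42/1.1 = 1.290909
Step 2: (Eg/1.1)^1.5 = 1.290909^1.5 = 1.466707
Step 3: (Nd/1e16)^(-0.75) = (0.208)^(-0.75) = 3.246777
Step 4: Vbr = 60 * 1.466707 * 3.246777 = 285.7 V

285.7


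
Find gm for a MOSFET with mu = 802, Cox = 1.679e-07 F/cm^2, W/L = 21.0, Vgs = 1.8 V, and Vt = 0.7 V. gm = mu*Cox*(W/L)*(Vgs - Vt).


Step 1: Vov = Vgs - Vt = 1.8 - 0.7 = 1.1 V
Step 2: gm = mu * Cox * (W/L) * Vov
Step 3: gm = 802 * 1.679e-07 * 21.0 * 1.1 = 3.11e-03 S

3.11e-03


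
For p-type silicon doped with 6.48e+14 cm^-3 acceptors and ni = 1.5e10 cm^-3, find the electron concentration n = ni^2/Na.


Step 1: Majority hole concentration p ≈ Na = 6.48e+14 cm^-3
Step 2: n = ni^2 / Na = (1.5e10)^2 / 6.48e+14
Step 3: n = 3.47e+05 cm^-3

3.47e+05


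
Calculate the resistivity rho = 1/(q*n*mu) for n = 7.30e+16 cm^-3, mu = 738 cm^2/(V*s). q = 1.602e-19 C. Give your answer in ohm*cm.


Step 1: sigma = q * n * mu = 1.602e-19 * 7.30e+16 * 738 = 8.63061e+00 S/cm
Step 2: rho = 1 / sigma = 1 / 8.63061e+00 = 0.1159 ohm*cm

0.1159


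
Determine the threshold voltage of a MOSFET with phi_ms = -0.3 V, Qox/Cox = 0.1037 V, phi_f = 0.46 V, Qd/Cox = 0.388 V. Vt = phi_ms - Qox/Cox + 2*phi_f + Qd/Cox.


Step 1: Vt = phi_ms - Qox/Cox + 2*phi_f + Qd/Cox
Step 2: Vt = -0.3 - 0.1037 + 2*0.46 + 0.388
Step 3: Vt = -0.3 - 0.1037 + 0.92 + 0.388
Step 4: Vt = 0.9043 V

0.9043


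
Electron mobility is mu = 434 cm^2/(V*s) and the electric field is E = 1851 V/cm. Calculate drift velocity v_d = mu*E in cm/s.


Step 1: v_d = mu * E
Step 2: v_d = 434 * 1851 = 803334
Step 3: v_d = 8.03e+05 cm/s

8.03e+05


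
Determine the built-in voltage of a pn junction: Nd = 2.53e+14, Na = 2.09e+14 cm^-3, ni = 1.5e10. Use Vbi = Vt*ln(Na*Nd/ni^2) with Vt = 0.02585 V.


Step 1: Compute Na*Nd/ni^2 = 2.09e+14 * 2.53e+14 / (1.5e10)^2 = 2.3501e+08
Step 2: ln(2.3501e+08) = 19.2751
Step 3: Vbi = 0.02585 * 19.2751 = 0.498 V

0.498


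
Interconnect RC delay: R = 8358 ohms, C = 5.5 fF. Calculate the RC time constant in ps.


Step 1: tau = R * C
Step 2: tau = 8358 * 5.5 fF = 8358 * 5.5e-15 F
Step 3: tau = 4.5969e-11 s = 45.969 ps

45.969


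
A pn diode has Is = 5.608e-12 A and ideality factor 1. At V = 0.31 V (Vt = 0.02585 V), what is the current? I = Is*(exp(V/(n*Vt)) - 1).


Step 1: V/(n*Vt) = 0.31/(1*0.02585) = 11.9923
Step 2: exp(11.9923) = 1.6151e+05
Step 3: I = 5.608e-12 * (1.6151e+05 - 1) = 9.06e-07 A

9.06e-07


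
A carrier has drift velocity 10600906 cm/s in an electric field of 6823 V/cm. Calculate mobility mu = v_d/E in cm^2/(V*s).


Step 1: mu = v_d / E
Step 2: mu = 10600906 / 6823
Step 3: mu = 1553.7 cm^2/(V*s)

1553.7


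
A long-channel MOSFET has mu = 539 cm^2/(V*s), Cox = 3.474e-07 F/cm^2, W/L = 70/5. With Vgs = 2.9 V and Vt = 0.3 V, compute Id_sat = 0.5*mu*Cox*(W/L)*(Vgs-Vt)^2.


Step 1: Overdrive voltage Vov = Vgs - Vt = 2.9 - 0.3 = 2.6 V
Step 2: W/L = 70/5 = 14
Step 3: Id = 0.5 * 539 * 3.474e-07 * 14 * 2.6^2
Step 4: Id = 8.86e-03 A

8.86e-03


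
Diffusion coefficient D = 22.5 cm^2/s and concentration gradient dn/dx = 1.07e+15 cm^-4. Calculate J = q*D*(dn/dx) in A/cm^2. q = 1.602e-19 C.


Step 1: J = q * D * (dn/dx)
Step 2: J = 1.602e-19 * 22.5 * 1.07e+15
Step 3: J = 3.86e-03 A/cm^2

3.86e-03


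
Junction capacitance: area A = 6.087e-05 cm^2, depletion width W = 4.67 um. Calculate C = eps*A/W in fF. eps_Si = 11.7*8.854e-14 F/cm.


Step 1: eps_Si = 11.7 * 8.854e-14 = 1.035918e-12 F/cm
Step 2: W in cm = 4.67 * 1e-4 = 4.67e-04 cm
Step 3: C = 1.035918e-12 * 6.087e-05 / 4.67e-04 = 1.350243e-13 F
Step 4: C = 135.02 fF

135.02


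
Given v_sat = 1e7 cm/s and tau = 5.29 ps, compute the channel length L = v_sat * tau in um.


Step 1: tau in seconds = 5.29 ps * 1e-12 = 5.2900e-12 s
Step 2: L = v_sat * tau = 1e7 * 5.2900e-12 = 5.2900e-05 cm
Step 3: L in um = 5.2900e-05 * 1e4 = 0.529 um

0.529


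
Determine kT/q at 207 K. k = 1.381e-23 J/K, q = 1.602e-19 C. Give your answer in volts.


Step 1: kT = 1.381e-23 * 207 = 2.85867e-21 J
Step 2: Vt = kT/q = 2.85867e-21 / 1.602e-19
Step 3: Vt = 0.01784 V

0.01784


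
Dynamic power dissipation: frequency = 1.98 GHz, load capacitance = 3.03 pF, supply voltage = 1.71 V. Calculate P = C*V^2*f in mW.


Step 1: V^2 = 1.71^2 = 2.9241 V^2
Step 2: P = C*V^2*f = 3.03e-12 F * 2.9241 * 1.98e9 Hz
Step 3: P = 1.754284554e-02 W
Step 4: P = 17.543 mW

17.543


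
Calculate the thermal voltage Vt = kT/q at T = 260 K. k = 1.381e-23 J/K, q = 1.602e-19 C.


Step 1: kT = 1.381e-23 * 260 = 3.5906e-21 J
Step 2: Vt = kT/q = 3.5906e-21 / 1.602e-19
Step 3: Vt = 0.02241 V

0.02241


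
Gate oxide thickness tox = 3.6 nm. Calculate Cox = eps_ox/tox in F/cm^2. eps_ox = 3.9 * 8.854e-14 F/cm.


Step 1: eps_ox = 3.9 * 8.854e-14 = 3.45306e-13 F/cm
Step 2: tox in cm = 3.6 nm * 1e-7 = 3.6000e-07 cm
Step 3: Cox = 3.45306e-13 / 3.6000e-07 = 9.59e-07 F/cm^2

9.59e-07


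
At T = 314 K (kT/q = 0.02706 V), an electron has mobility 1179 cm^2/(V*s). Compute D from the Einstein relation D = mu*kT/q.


Step 1: D = mu * (kT/q)
Step 2: D = 1179 * 0.02706
Step 3: D = 31.9 cm^2/s

31.9


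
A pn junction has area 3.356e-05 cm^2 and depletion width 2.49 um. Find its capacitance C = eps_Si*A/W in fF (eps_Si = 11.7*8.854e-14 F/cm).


Step 1: eps_Si = 11.7 * 8.854e-14 = 1.035918e-12 F/cm
Step 2: W in cm = 2.49 * 1e-4 = 2.49e-04 cm
Step 3: C = 1.035918e-12 * 3.356e-05 / 2.49e-04 = 1.396201e-13 F
Step 4: C = 139.62 fF

139.62


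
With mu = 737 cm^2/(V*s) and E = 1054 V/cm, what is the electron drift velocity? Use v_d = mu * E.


Step 1: v_d = mu * E
Step 2: v_d = 737 * 1054 = 776798
Step 3: v_d = 7.77e+05 cm/s

7.77e+05


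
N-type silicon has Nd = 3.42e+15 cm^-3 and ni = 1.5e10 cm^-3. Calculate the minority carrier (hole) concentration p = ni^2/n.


Step 1: Since Nd >> ni, n ≈ Nd = 3.42e+15 cm^-3
Step 2: p = ni^2 / n = (1.5e10)^2 / 3.42e+15
Step 3: p = 2.25e20 / 3.42e+15 = 6.58e+04 cm^-3

6.58e+04


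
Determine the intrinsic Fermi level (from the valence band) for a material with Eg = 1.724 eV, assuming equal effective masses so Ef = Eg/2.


Step 1: For an intrinsic semiconductor, the Fermi level sits at midgap.
Step 2: Ef = Eg / 2 = 1.724 / 2 = 0.862 eV

0.862


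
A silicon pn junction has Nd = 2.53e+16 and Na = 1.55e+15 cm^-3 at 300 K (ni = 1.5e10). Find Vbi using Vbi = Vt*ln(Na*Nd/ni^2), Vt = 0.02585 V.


Step 1: Compute Na*Nd/ni^2 = 1.55e+15 * 2.53e+16 / (1.5e10)^2 = 1.7429e+11
Step 2: ln(1.7429e+11) = 25.8840
Step 3: Vbi = 0.02585 * 25.8840 = 0.669 V

0.669


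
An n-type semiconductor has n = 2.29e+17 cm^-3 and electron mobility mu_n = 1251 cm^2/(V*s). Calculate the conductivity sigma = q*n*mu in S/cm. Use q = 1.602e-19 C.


Step 1: sigma = q * n * mu
Step 2: sigma = 1.602e-19 * 2.29e+17 * 1251
Step 3: sigma = 4.589e+01 S/cm

4.589e+01


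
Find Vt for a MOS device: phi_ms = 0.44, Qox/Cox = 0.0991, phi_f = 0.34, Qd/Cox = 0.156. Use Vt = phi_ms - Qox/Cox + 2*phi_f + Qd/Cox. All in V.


Step 1: Vt = phi_ms - Qox/Cox + 2*phi_f + Qd/Cox
Step 2: Vt = 0.44 - 0.0991 + 2*0.34 + 0.156
Step 3: Vt = 0.44 - 0.0991 + 0.68 + 0.156
Step 4: Vt = 1.1769 V

1.1769


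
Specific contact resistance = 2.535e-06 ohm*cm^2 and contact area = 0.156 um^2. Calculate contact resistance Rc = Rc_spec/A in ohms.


Step 1: Convert area to cm^2: 0.156 um^2 = 1.5600e-09 cm^2
Step 2: Rc = Rc_spec / A = 2.535e-06 / 1.5600e-09
Step 3: Rc = 1.63e+03 ohms

1.63e+03


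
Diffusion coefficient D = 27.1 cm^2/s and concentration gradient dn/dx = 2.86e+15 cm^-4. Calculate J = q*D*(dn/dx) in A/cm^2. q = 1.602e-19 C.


Step 1: J = q * D * (dn/dx)
Step 2: J = 1.602e-19 * 27.1 * 2.86e+15
Step 3: J = 1.24e-02 A/cm^2

1.24e-02


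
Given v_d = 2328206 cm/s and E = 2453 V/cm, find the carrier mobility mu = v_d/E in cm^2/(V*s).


Step 1: mu = v_d / E
Step 2: mu = 2328206 / 2453
Step 3: mu = 949.13 cm^2/(V*s)

949.13


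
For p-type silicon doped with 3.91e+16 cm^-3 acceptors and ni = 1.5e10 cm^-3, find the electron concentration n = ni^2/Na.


Step 1: Majority hole concentration p ≈ Na = 3.91e+16 cm^-3
Step 2: n = ni^2 / Na = (1.5e10)^2 / 3.91e+16
Step 3: n = 5.75e+03 cm^-3

5.75e+03


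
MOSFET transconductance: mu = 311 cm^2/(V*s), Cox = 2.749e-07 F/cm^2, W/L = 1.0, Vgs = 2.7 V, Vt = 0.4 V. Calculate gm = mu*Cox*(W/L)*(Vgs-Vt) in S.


Step 1: Vov = Vgs - Vt = 2.7 - 0.4 = 2.3 V
Step 2: gm = mu * Cox * (W/L) * Vov
Step 3: gm = 311 * 2.749e-07 * 1.0 * 2.3 = 1.97e-04 S

1.97e-04


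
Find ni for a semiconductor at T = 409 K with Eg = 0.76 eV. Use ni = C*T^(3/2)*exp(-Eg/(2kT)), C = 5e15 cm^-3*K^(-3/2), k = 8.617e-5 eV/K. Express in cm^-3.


Step 1: Compute kT = 8.617e-5 * 409 = 0.03524353 eV
Step 2: Exponent = -Eg/(2kT) = -0.76/(2*0.03524353) = -10.78212
Step 3: T^(3/2) = 409^1.5 = 8271.51
Step 4: ni = 5e15 * 8271.51 * exp(-10.78212) = 8.59e+14 cm^-3

8.59e+14


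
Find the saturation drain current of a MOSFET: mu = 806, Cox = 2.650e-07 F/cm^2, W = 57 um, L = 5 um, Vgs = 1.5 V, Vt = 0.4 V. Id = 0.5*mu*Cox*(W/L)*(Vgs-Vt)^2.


Step 1: Overdrive voltage Vov = Vgs - Vt = 1.5 - 0.4 = 1.1 V
Step 2: W/L = 57/5 = 11.4
Step 3: Id = 0.5 * 806 * 2.650e-07 * 11.4 * 1.1^2
Step 4: Id = 1.47e-03 A

1.47e-03


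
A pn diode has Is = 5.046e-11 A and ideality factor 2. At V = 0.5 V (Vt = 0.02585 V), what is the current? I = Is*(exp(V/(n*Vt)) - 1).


Step 1: V/(n*Vt) = 0.5/(2*0.02585) = 9.6712
Step 2: exp(9.6712) = 1.5854e+04
Step 3: I = 5.046e-11 * (1.5854e+04 - 1) = 8.00e-07 A

8.00e-07


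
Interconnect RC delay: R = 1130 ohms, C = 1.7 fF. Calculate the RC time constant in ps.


Step 1: tau = R * C
Step 2: tau = 1130 * 1.7 fF = 1130 * 1.7e-15 F
Step 3: tau = 1.921e-12 s = 1.921 ps

1.921


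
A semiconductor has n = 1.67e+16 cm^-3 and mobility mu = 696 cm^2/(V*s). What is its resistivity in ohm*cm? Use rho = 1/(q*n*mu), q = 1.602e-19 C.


Step 1: sigma = q * n * mu = 1.602e-19 * 1.67e+16 * 696 = 1.86204e+00 S/cm
Step 2: rho = 1 / sigma = 1 / 1.86204e+00 = 0.537 ohm*cm

0.537


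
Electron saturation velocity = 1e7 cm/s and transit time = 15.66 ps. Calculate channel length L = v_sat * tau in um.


Step 1: tau in seconds = 15.66 ps * 1e-12 = 1.5660e-11 s
Step 2: L = v_sat * tau = 1e7 * 1.5660e-11 = 1.5660e-04 cm
Step 3: L in um = 1.5660e-04 * 1e4 = 1.566 um

1.566


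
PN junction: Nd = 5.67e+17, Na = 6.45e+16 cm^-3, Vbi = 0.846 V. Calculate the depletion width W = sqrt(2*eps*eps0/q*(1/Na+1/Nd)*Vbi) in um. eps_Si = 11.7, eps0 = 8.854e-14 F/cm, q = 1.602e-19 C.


Step 1: 1/Na + 1/Nd = 1/6.45e+16 + 1/5.67e+17 = 1.72675e-17
Step 2: 2*eps*eps0/q = 2*11.7*8.854e-14/1.602e-19 = 1.293281e+07
Step 3: W^2 = 1.293281e+07 * 1.72675e-17 * 0.846 = 1.88926e-10
Step 4: W = sqrt(1.88926e-10) = 1.375e-05 cm = 0.1375 um

0.1375


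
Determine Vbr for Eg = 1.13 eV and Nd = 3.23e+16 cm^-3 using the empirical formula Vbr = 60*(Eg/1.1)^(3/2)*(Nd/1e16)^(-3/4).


Step 1: Eg/1.1 = 1.13/1.1 = 1.027273
Step 2: (Eg/1.1)^1.5 = 1.027273^1.5 = 1.041187
Step 3: (Nd/1e16)^(-0.75) = (3.23)^(-0.75) = 0.415048
Step 4: Vbr = 60 * 1.041187 * 0.415048 = 25.9 V

25.9


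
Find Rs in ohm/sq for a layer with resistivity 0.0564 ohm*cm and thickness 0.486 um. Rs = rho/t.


Step 1: Convert thickness to cm: t = 0.486 um = 4.8600e-05 cm
Step 2: Rs = rho / t = 0.0564 / 4.8600e-05
Step 3: Rs = 1160.5 ohm/sq

1160.5


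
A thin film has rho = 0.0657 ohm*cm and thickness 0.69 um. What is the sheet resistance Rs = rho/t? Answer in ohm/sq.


Step 1: Convert thickness to cm: t = 0.69 um = 6.9000e-05 cm
Step 2: Rs = rho / t = 0.0657 / 6.9000e-05
Step 3: Rs = 952.2 ohm/sq

952.2


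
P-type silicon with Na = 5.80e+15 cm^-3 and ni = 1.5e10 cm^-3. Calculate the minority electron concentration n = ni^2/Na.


Step 1: Majority hole concentration p ≈ Na = 5.80e+15 cm^-3
Step 2: n = ni^2 / Na = (1.5e10)^2 / 5.80e+15
Step 3: n = 3.88e+04 cm^-3

3.88e+04


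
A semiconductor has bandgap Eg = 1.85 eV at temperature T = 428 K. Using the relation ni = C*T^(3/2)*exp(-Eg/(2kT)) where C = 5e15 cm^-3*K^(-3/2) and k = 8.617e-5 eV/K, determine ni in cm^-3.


Step 1: Compute kT = 8.617e-5 * 428 = 0.03688076 eV
Step 2: Exponent = -Eg/(2kT) = -1.85/(2*0.03688076) = -25.08083
Step 3: T^(3/2) = 428^1.5 = 8854.53
Step 4: ni = 5e15 * 8854.53 * exp(-25.08083) = 5.67e+08 cm^-3

5.67e+08


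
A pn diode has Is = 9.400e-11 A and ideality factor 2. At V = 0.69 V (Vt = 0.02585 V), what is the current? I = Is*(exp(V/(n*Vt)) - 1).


Step 1: V/(n*Vt) = 0.69/(2*0.02585) = 13.3462
Step 2: exp(13.3462) = 6.2543e+05
Step 3: I = 9.400e-11 * (6.2543e+05 - 1) = 5.88e-05 A

5.88e-05


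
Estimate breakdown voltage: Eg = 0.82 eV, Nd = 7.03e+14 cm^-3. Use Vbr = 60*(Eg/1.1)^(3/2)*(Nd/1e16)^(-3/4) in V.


Step 1: Eg/1.1 = 0.82/1.1 = 0.745455
Step 2: (Eg/1.1)^1.5 = 0.745455^1.5 = 0.643624
Step 3: (Nd/1e16)^(-0.75) = (0.0703)^(-0.75) = 7.324593
Step 4: Vbr = 60 * 0.643624 * 7.324593 = 282.9 V

282.9


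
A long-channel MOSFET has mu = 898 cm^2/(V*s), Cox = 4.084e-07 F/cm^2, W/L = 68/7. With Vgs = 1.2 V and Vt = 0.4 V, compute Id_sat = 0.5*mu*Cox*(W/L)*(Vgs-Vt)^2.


Step 1: Overdrive voltage Vov = Vgs - Vt = 1.2 - 0.4 = 0.8 V
Step 2: W/L = 68/7 = 9.71429
Step 3: Id = 0.5 * 898 * 4.084e-07 * 9.71429 * 0.8^2
Step 4: Id = 1.14e-03 A

1.14e-03


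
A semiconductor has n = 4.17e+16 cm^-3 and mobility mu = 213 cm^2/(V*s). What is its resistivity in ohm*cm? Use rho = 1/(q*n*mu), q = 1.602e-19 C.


Step 1: sigma = q * n * mu = 1.602e-19 * 4.17e+16 * 213 = 1.42291e+00 S/cm
Step 2: rho = 1 / sigma = 1 / 1.42291e+00 = 0.7028 ohm*cm

0.7028


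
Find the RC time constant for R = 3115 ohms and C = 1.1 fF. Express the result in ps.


Step 1: tau = R * C
Step 2: tau = 3115 * 1.1 fF = 3115 * 1.1e-15 F
Step 3: tau = 3.4265e-12 s = 3.4265 ps

3.4265


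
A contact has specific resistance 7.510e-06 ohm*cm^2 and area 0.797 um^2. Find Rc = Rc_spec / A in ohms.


Step 1: Convert area to cm^2: 0.797 um^2 = 7.9700e-09 cm^2
Step 2: Rc = Rc_spec / A = 7.510e-06 / 7.9700e-09
Step 3: Rc = 9.42e+02 ohms

9.42e+02


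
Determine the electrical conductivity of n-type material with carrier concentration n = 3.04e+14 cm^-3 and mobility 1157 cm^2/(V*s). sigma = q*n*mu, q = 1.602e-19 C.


Step 1: sigma = q * n * mu
Step 2: sigma = 1.602e-19 * 3.04e+14 * 1157
Step 3: sigma = 5.635e-02 S/cm

5.635e-02


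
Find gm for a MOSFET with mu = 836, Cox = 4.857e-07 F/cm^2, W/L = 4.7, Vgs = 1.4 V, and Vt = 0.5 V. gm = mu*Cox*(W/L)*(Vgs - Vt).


Step 1: Vov = Vgs - Vt = 1.4 - 0.5 = 0.9 V
Step 2: gm = mu * Cox * (W/L) * Vov
Step 3: gm = 836 * 4.857e-07 * 4.7 * 0.9 = 1.72e-03 S

1.72e-03


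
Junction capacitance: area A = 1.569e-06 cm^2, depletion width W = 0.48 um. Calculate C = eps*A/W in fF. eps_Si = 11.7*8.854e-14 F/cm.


Step 1: eps_Si = 11.7 * 8.854e-14 = 1.035918e-12 F/cm
Step 2: W in cm = 0.48 * 1e-4 = 4.80e-05 cm
Step 3: C = 1.035918e-12 * 1.569e-06 / 4.80e-05 = 3.386157e-14 F
Step 4: C = 33.86 fF

33.86
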